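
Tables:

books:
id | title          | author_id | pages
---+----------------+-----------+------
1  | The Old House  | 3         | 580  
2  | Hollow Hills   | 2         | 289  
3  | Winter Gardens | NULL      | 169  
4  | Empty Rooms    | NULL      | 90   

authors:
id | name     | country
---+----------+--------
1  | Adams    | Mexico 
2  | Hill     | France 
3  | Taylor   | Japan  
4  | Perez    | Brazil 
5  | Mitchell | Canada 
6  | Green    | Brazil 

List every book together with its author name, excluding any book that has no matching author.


INNER JOIN keeps only books rows whose author_id matches an id in authors. Walk through each book:
  - book 1 (The Old House): author_id=3 -> matches Taylor
  - book 2 (Hollow Hills): author_id=2 -> matches Hill
  - book 3 (Winter Gardens): author_id=NULL, no match -> dropped
  - book 4 (Empty Rooms): author_id=NULL, no match -> dropped
So 2 of 4 rows are dropped.

SQL:
SELECT a.title, b.name AS author
FROM books a
INNER JOIN authors b ON a.author_id = b.id

Result:
title         | author
--------------+-------
The Old House | Taylor
Hollow Hills  | Hill  


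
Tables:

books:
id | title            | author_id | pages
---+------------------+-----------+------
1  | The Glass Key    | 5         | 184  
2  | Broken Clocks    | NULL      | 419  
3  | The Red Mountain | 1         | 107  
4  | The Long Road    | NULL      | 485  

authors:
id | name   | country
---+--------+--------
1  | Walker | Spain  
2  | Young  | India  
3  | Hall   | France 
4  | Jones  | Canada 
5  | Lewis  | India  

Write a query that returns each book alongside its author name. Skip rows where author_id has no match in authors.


INNER JOIN keeps only books rows whose author_id matches an id in authors. Walk through each book:
  - book 1 (The Glass Key): author_id=5 -> matches Lewis
  - book 2 (Broken Clocks): author_id=NULL, no match -> dropped
  - book 3 (The Red Mountain): author_id=1 -> matches Walker
  - book 4 (The Long Road): author_id=NULL, no match -> dropped
So 2 of 4 rows are dropped.

SQL:
SELECT a.title, b.name AS author
FROM books a
INNER JOIN authors b ON a.author_id = b.id

Result:
title            | author
-----------------+-------
The Glass Key    | Lewis 
The Red Mountain | Walker


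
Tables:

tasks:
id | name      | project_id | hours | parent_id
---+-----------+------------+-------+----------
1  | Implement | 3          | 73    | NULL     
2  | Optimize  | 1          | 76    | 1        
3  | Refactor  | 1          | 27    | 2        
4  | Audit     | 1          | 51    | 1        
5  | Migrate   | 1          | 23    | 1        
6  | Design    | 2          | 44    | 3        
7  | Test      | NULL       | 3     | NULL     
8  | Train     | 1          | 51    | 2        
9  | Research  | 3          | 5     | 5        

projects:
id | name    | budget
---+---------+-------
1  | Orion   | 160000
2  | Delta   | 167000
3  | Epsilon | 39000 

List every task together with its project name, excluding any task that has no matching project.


INNER JOIN keeps only tasks rows whose project_id matches an id in projects. Walk through each task:
  - task 1 (Implement): project_id=3 -> matches Epsilon
  - task 2 (Optimize): project_id=1 -> matches Orion
  - task 3 (Refactor): project_id=1 -> matches Orion
  - task 4 (Audit): project_id=1 -> matches Orion
  - task 5 (Migrate): project_id=1 -> matches Orion
  - task 6 (Design): project_id=2 -> matches Delta
  - task 7 (Test): project_id=NULL, no match -> dropped
  - task 8 (Train): project_id=1 -> matches Orion
  - task 9 (Research): project_id=3 -> matches Epsilon
So 1 of 9 rows is dropped.

SQL:
SELECT a.name, b.name AS project
FROM tasks a
INNER JOIN projects b ON a.project_id = b.id

Result:
name      | project
----------+--------
Implement | Epsilon
Optimize  | Orion  
Refactor  | Orion  
Audit     | Orion  
Migrate   | Orion  
Design    | Delta  
Train     | Orion  
Research  | Epsilon


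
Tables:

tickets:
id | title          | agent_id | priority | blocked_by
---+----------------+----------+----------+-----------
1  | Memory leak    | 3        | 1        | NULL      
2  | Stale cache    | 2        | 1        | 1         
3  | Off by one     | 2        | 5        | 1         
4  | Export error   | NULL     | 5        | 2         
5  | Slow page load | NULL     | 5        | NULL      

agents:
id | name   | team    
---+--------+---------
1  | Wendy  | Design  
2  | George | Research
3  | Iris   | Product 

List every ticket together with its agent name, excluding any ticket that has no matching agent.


INNER JOIN keeps only tickets rows whose agent_id matches an id in agents. Walk through each ticket:
  - ticket 1 (Memory leak): agent_id=3 -> matches Iris
  - ticket 2 (Stale cache): agent_id=2 -> matches George
  - ticket 3 (Off by one): agent_id=2 -> matches George
  - ticket 4 (Export error): agent_id=NULL, no match -> dropped
  - ticket 5 (Slow page load): agent_id=NULL, no match -> dropped
So 2 of 5 rows are dropped.

SQL:
SELECT a.title, b.name AS agent
FROM tickets a
INNER JOIN agents b ON a.agent_id = b.id

Result:
title       | agent 
------------+-------
Memory leak | Iris  
Stale cache | George
Off by one  | George


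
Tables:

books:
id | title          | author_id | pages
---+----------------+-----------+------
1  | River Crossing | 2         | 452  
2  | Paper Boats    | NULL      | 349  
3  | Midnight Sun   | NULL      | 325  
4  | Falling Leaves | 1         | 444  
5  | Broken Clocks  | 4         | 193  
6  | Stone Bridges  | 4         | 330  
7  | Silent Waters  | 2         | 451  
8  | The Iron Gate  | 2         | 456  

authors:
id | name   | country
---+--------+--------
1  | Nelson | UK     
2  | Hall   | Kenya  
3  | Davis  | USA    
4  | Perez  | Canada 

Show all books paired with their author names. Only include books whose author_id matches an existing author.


INNER JOIN keeps only books rows whose author_id matches an id in authors. Walk through each book:
  - book 1 (River Crossing): author_id=2 -> matches Hall
  - book 2 (Paper Boats): author_id=NULL, no match -> dropped
  - book 3 (Midnight Sun): author_id=NULL, no match -> dropped
  - book 4 (Falling Leaves): author_id=1 -> matches Nelson
  - book 5 (Broken Clocks): author_id=4 -> matches Perez
  - book 6 (Stone Bridges): author_id=4 -> matches Perez
  - book 7 (Silent Waters): author_id=2 -> matches Hall
  - book 8 (The Iron Gate): author_id=2 -> matches Hall
So 2 of 8 rows are dropped.

SQL:
SELECT a.title, b.name AS author
FROM books a
INNER JOIN authors b ON a.author_id = b.id

Result:
title          | author
---------------+-------
River Crossing | Hall  
Falling Leaves | Nelson
Broken Clocks  | Perez 
Stone Bridges  | Perez 
Silent Waters  | Hall  
The Iron Gate  | Hall  


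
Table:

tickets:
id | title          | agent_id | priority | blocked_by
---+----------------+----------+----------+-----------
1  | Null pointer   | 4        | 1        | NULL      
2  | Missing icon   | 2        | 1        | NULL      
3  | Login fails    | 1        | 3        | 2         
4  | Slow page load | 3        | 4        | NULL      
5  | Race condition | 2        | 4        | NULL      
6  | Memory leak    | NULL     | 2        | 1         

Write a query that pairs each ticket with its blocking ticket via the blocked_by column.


This is a self-join: tickets is joined to a second copy of itself, matching each row's blocked_by to another row's id. Use LEFT JOIN so rows with blocked_by=NULL are kept.
  - ticket 1 (Null pointer): blocked_by=NULL -> NULL
  - ticket 2 (Missing icon): blocked_by=NULL -> NULL
  - ticket 3 (Login fails): blocked_by=2 -> Missing icon
  - ticket 4 (Slow page load): blocked_by=NULL -> NULL
  - ticket 5 (Race condition): blocked_by=NULL -> NULL
  - ticket 6 (Memory leak): blocked_by=1 -> Null pointer

SQL:
SELECT a.title AS item, b.title AS blocked_by
FROM tickets a
LEFT JOIN tickets b ON a.blocked_by = b.id

Result:
item           | blocked_by  
---------------+-------------
Null pointer   | NULL        
Missing icon   | NULL        
Login fails    | Missing icon
Slow page load | NULL        
Race condition | NULL        
Memory leak    | Null pointer


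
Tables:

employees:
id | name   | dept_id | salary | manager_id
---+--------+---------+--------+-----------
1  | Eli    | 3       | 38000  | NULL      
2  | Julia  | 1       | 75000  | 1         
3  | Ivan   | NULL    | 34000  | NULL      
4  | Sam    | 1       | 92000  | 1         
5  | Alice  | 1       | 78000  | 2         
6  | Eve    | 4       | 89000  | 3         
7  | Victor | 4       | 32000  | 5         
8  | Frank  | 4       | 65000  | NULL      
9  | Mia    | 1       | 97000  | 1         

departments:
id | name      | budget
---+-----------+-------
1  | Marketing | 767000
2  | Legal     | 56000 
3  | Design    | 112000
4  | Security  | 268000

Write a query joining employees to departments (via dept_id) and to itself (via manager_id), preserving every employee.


Two LEFT JOINs from the same base table employees: one to departments via dept_id, one to employees itself via manager_id. Both are LEFT so every employee is preserved.
Match against departments:
  - employee 1 (Eli): dept_id=3 -> matches Design
  - employee 2 (Julia): dept_id=1 -> matches Marketing
  - employee 3 (Ivan): dept_id=NULL, no match -> kept with NULL
  - employee 4 (Sam): dept_id=1 -> matches Marketing
  - employee 5 (Alice): dept_id=1 -> matches Marketing
  - employee 6 (Eve): dept_id=4 -> matches Security
  - employee 7 (Victor): dept_id=4 -> matches Security
  - employee 8 (Frank): dept_id=4 -> matches Security
  - employee 9 (Mia): dept_id=1 -> matches Marketing
Match against employees (self):
  - employee 1 (Eli): manager_id=NULL -> NULL
  - employee 2 (Julia): manager_id=1 -> Eli
  - employee 3 (Ivan): manager_id=NULL -> NULL
  - employee 4 (Sam): manager_id=1 -> Eli
  - employee 5 (Alice): manager_id=2 -> Julia
  - employee 6 (Eve): manager_id=3 -> Ivan
  - employee 7 (Victor): manager_id=5 -> Alice
  - employee 8 (Frank): manager_id=NULL -> NULL
  - employee 9 (Mia): manager_id=1 -> Eli

SQL:
SELECT a.name, b.name AS department, c.name AS manager
FROM employees a
LEFT JOIN departments b ON a.dept_id = b.id
LEFT JOIN employees c ON a.manager_id = c.id

Result:
name   | department | manager
-------+------------+--------
Eli    | Design     | NULL   
Julia  | Marketing  | Eli    
Ivan   | NULL       | NULL   
Sam    | Marketing  | Eli    
Alice  | Marketing  | Julia  
Eve    | Security   | Ivan   
Victor | Security   | Alice  
Frank  | Security   | NULL   
Mia    | Marketing  | Eli    


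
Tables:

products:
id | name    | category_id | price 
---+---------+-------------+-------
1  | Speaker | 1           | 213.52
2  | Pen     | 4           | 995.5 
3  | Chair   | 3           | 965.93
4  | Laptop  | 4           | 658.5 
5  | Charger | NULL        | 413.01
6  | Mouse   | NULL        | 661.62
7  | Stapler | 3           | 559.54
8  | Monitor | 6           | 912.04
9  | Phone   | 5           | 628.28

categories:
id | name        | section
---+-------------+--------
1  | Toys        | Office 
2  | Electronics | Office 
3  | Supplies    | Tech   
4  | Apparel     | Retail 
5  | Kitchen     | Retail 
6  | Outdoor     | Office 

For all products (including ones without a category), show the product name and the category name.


LEFT JOIN keeps every row from products (the left table); where category_id has no match in categories, the category columns become NULL. Walk through each product:
  - product 1 (Speaker): category_id=1 -> matches Toys
  - product 2 (Pen): category_id=4 -> matches Apparel
  - product 3 (Chair): category_id=3 -> matches Supplies
  - product 4 (Laptop): category_id=4 -> matches Apparel
  - product 5 (Charger): category_id=NULL, no match -> kept with NULL
  - product 6 (Mouse): category_id=NULL, no match -> kept with NULL
  - product 7 (Stapler): category_id=3 -> matches Supplies
  - product 8 (Monitor): category_id=6 -> matches Outdoor
  - product 9 (Phone): category_id=5 -> matches Kitchen
All 9 rows appear; 2 have NULL category.

SQL:
SELECT a.name, b.name AS category
FROM products a
LEFT JOIN categories b ON a.category_id = b.id

Result:
name    | category
--------+---------
Speaker | Toys    
Pen     | Apparel 
Chair   | Supplies
Laptop  | Apparel 
Charger | NULL    
Mouse   | NULL    
Stapler | Supplies
Monitor | Outdoor 
Phone   | Kitchen 


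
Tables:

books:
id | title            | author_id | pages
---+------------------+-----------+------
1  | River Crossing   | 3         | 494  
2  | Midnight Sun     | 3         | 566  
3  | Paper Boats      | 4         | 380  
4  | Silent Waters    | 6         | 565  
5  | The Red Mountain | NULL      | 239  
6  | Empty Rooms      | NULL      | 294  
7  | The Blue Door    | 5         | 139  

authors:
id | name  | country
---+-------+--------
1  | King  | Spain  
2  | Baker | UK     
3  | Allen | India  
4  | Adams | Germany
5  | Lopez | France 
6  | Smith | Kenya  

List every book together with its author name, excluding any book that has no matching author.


INNER JOIN keeps only books rows whose author_id matches an id in authors. Walk through each book:
  - book 1 (River Crossing): author_id=3 -> matches Allen
  - book 2 (Midnight Sun): author_id=3 -> matches Allen
  - book 3 (Paper Boats): author_id=4 -> matches Adams
  - book 4 (Silent Waters): author_id=6 -> matches Smith
  - book 5 (The Red Mountain): author_id=NULL, no match -> dropped
  - book 6 (Empty Rooms): author_id=NULL, no match -> dropped
  - book 7 (The Blue Door): author_id=5 -> matches Lopez
So 2 of 7 rows are dropped.

SQL:
SELECT a.title, b.name AS author
FROM books a
INNER JOIN authors b ON a.author_id = b.id

Result:
title          | author
---------------+-------
River Crossing | Allen 
Midnight Sun   | Allen 
Paper Boats    | Adams 
Silent Waters  | Smith 
The Blue Door  | Lopez 


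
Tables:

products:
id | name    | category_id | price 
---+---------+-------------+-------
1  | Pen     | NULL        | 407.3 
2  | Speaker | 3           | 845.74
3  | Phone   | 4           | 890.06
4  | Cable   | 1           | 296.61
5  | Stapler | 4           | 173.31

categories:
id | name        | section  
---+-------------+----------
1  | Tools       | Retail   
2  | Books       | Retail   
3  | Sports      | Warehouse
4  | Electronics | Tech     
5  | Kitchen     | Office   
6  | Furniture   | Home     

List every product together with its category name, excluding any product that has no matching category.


INNER JOIN keeps only products rows whose category_id matches an id in categories. Walk through each product:
  - product 1 (Pen): category_id=NULL, no match -> dropped
  - product 2 (Speaker): category_id=3 -> matches Sports
  - product 3 (Phone): category_id=4 -> matches Electronics
  - product 4 (Cable): category_id=1 -> matches Tools
  - product 5 (Stapler): category_id=4 -> matches Electronics
So 1 of 5 rows is dropped.

SQL:
SELECT a.name, b.name AS category
FROM products a
INNER JOIN categories b ON a.category_id = b.id

Result:
name    | category   
--------+------------
Speaker | Sports     
Phone   | Electronics
Cable   | Tools      
Stapler | Electronics


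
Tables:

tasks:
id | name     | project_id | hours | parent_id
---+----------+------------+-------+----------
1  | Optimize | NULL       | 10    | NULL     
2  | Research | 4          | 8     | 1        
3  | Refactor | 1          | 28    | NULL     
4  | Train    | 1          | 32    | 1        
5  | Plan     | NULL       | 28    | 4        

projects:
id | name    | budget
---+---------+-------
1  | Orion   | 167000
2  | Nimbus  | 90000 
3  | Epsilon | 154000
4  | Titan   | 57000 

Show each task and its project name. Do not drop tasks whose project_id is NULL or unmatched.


LEFT JOIN keeps every row from tasks (the left table); where project_id has no match in projects, the project columns become NULL. Walk through each task:
  - task 1 (Optimize): project_id=NULL, no match -> kept with NULL
  - task 2 (Research): project_id=4 -> matches Titan
  - task 3 (Refactor): project_id=1 -> matches Orion
  - task 4 (Train): project_id=1 -> matches Orion
  - task 5 (Plan): project_id=NULL, no match -> kept with NULL
All 5 rows appear; 2 have NULL project.

SQL:
SELECT a.name, b.name AS project
FROM tasks a
LEFT JOIN projects b ON a.project_id = b.id

Result:
name     | project
---------+--------
Optimize | NULL   
Research | Titan  
Refactor | Orion  
Train    | Orion  
Plan     | NULL   


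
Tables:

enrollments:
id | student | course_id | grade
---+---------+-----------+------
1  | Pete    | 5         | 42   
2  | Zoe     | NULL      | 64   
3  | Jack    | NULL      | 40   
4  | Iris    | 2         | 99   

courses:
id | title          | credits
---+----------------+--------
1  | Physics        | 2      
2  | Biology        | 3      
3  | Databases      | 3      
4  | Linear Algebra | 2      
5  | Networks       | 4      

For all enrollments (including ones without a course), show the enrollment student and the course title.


LEFT JOIN keeps every row from enrollments (the left table); where course_id has no match in courses, the course columns become NULL. Walk through each enrollment:
  - enrollment 1 (Pete): course_id=5 -> matches Networks
  - enrollment 2 (Zoe): course_id=NULL, no match -> kept with NULL
  - enrollment 3 (Jack): course_id=NULL, no match -> kept with NULL
  - enrollment 4 (Iris): course_id=2 -> matches Biology
All 4 rows appear; 2 have NULL course.

SQL:
SELECT a.student, b.title AS course
FROM enrollments a
LEFT JOIN courses b ON a.course_id = b.id

Result:
student | course  
--------+---------
Pete    | Networks
Zoe     | NULL    
Jack    | NULL    
Iris    | Biology 


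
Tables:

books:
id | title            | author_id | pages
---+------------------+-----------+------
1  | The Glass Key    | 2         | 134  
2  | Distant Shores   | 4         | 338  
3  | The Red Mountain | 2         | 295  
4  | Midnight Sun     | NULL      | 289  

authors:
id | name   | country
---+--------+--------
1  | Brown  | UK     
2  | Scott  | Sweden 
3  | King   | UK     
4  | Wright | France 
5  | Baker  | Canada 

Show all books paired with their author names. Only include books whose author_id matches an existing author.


INNER JOIN keeps only books rows whose author_id matches an id in authors. Walk through each book:
  - book 1 (The Glass Key): author_id=2 -> matches Scott
  - book 2 (Distant Shores): author_id=4 -> matches Wright
  - book 3 (The Red Mountain): author_id=2 -> matches Scott
  - book 4 (Midnight Sun): author_id=NULL, no match -> dropped
So 1 of 4 rows is dropped.

SQL:
SELECT a.title, b.name AS author
FROM books a
INNER JOIN authors b ON a.author_id = b.id

Result:
title            | author
-----------------+-------
The Glass Key    | Scott 
Distant Shores   | Wright
The Red Mountain | Scott 


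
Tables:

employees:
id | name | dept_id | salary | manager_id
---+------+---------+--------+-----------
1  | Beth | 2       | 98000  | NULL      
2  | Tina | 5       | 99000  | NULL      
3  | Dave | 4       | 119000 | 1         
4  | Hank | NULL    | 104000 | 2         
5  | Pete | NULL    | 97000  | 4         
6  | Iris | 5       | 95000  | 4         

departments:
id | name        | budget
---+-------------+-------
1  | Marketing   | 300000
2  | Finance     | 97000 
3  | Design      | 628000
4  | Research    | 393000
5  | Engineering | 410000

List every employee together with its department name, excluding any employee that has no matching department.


INNER JOIN keeps only employees rows whose dept_id matches an id in departments. Walk through each employee:
  - employee 1 (Beth): dept_id=2 -> matches Finance
  - employee 2 (Tina): dept_id=5 -> matches Engineering
  - employee 3 (Dave): dept_id=4 -> matches Research
  - employee 4 (Hank): dept_id=NULL, no match -> dropped
  - employee 5 (Pete): dept_id=NULL, no match -> dropped
  - employee 6 (Iris): dept_id=5 -> matches Engineering
So 2 of 6 rows are dropped.

SQL:
SELECT a.name, b.name AS department
FROM employees a
INNER JOIN departments b ON a.dept_id = b.id

Result:
name | department 
-----+------------
Beth | Finance    
Tina | Engineering
Dave | Research   
Iris | Engineering


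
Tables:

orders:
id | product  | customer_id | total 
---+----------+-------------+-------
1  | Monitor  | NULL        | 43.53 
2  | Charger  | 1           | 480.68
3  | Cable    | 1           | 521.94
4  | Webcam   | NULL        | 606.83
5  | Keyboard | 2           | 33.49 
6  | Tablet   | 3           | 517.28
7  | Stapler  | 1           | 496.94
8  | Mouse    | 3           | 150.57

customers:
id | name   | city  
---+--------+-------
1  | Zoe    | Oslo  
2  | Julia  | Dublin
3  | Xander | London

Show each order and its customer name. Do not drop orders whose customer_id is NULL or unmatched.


LEFT JOIN keeps every row from orders (the left table); where customer_id has no match in customers, the customer columns become NULL. Walk through each order:
  - order 1 (Monitor): customer_id=NULL, no match -> kept with NULL
  - order 2 (Charger): customer_id=1 -> matches Zoe
  - order 3 (Cable): customer_id=1 -> matches Zoe
  - order 4 (Webcam): customer_id=NULL, no match -> kept with NULL
  - order 5 (Keyboard): customer_id=2 -> matches Julia
  - order 6 (Tablet): customer_id=3 -> matches Xander
  - order 7 (Stapler): customer_id=1 -> matches Zoe
  - order 8 (Mouse): customer_id=3 -> matches Xander
All 8 rows appear; 2 have NULL customer.

SQL:
SELECT a.product, b.name AS customer
FROM orders a
LEFT JOIN customers b ON a.customer_id = b.id

Result:
product  | customer
---------+---------
Monitor  | NULL    
Charger  | Zoe     
Cable    | Zoe     
Webcam   | NULL    
Keyboard | Julia   
Tablet   | Xander  
Stapler  | Zoe     
Mouse    | Xander  


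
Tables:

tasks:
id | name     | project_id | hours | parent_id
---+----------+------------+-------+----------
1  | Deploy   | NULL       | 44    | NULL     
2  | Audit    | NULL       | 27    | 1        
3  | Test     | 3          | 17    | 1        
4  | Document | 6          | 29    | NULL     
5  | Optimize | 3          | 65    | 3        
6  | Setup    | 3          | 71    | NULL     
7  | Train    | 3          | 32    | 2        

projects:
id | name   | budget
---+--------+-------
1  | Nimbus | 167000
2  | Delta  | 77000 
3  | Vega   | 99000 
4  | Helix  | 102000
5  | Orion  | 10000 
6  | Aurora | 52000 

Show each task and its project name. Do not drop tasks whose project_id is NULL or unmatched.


LEFT JOIN keeps every row from tasks (the left table); where project_id has no match in projects, the project columns become NULL. Walk through each task:
  - task 1 (Deploy): project_id=NULL, no match -> kept with NULL
  - task 2 (Audit): project_id=NULL, no match -> kept with NULL
  - task 3 (Test): project_id=3 -> matches Vega
  - task 4 (Document): project_id=6 -> matches Aurora
  - task 5 (Optimize): project_id=3 -> matches Vega
  - task 6 (Setup): project_id=3 -> matches Vega
  - task 7 (Train): project_id=3 -> matches Vega
All 7 rows appear; 2 have NULL project.

SQL:
SELECT a.name, b.name AS project
FROM tasks a
LEFT JOIN projects b ON a.project_id = b.id

Result:
name     | project
---------+--------
Deploy   | NULL   
Audit    | NULL   
Test     | Vega   
Document | Aurora 
Optimize | Vega   
Setup    | Vega   
Train    | Vega   


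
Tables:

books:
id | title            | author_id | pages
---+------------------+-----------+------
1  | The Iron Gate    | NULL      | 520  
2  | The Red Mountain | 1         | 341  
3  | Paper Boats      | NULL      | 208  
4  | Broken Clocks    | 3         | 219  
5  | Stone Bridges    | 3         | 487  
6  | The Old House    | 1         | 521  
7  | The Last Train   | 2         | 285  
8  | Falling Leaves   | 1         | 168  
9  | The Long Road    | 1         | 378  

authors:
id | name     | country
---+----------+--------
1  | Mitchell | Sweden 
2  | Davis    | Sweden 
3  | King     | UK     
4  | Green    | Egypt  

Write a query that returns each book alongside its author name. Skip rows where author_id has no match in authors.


INNER JOIN keeps only books rows whose author_id matches an id in authors. Walk through each book:
  - book 1 (The Iron Gate): author_id=NULL, no match -> dropped
  - book 2 (The Red Mountain): author_id=1 -> matches Mitchell
  - book 3 (Paper Boats): author_id=NULL, no match -> dropped
  - book 4 (Broken Clocks): author_id=3 -> matches King
  - book 5 (Stone Bridges): author_id=3 -> matches King
  - book 6 (The Old House): author_id=1 -> matches Mitchell
  - book 7 (The Last Train): author_id=2 -> matches Davis
  - book 8 (Falling Leaves): author_id=1 -> matches Mitchell
  - book 9 (The Long Road): author_id=1 -> matches Mitchell
So 2 of 9 rows are dropped.

SQL:
SELECT a.title, b.name AS author
FROM books a
INNER JOIN authors b ON a.author_id = b.id

Result:
title            | author  
-----------------+---------
The Red Mountain | Mitchell
Broken Clocks    | King    
Stone Bridges    | King    
The Old House    | Mitchell
The Last Train   | Davis   
Falling Leaves   | Mitchell
The Long Road    | Mitchell


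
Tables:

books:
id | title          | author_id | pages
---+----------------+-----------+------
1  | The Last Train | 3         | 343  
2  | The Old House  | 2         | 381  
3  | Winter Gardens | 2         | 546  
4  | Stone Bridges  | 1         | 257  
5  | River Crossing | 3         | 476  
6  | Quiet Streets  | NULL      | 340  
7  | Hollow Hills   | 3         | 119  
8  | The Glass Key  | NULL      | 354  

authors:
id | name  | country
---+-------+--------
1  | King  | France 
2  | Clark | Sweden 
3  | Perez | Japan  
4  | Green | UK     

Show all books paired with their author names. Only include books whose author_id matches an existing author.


INNER JOIN keeps only books rows whose author_id matches an id in authors. Walk through each book:
  - book 1 (The Last Train): author_id=3 -> matches Perez
  - book 2 (The Old House): author_id=2 -> matches Clark
  - book 3 (Winter Gardens): author_id=2 -> matches Clark
  - book 4 (Stone Bridges): author_id=1 -> matches King
  - book 5 (River Crossing): author_id=3 -> matches Perez
  - book 6 (Quiet Streets): author_id=NULL, no match -> dropped
  - book 7 (Hollow Hills): author_id=3 -> matches Perez
  - book 8 (The Glass Key): author_id=NULL, no match -> dropped
So 2 of 8 rows are dropped.

SQL:
SELECT a.title, b.name AS author
FROM books a
INNER JOIN authors b ON a.author_id = b.id

Result:
title          | author
---------------+-------
The Last Train | Perez 
The Old House  | Clark 
Winter Gardens | Clark 
Stone Bridges  | King  
River Crossing | Perez 
Hollow Hills   | Perez 


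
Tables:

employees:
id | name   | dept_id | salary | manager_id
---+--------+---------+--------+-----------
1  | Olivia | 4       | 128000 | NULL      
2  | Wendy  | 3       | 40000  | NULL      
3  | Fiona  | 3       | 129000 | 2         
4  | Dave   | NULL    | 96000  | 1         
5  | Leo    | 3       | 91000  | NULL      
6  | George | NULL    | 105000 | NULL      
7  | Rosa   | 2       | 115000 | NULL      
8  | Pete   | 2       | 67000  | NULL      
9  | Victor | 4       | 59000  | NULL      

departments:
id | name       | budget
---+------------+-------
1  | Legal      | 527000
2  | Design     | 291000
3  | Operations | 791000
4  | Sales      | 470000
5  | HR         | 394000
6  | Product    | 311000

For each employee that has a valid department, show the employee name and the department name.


INNER JOIN keeps only employees rows whose dept_id matches an id in departments. Walk through each employee:
  - employee 1 (Olivia): dept_id=4 -> matches Sales
  - employee 2 (Wendy): dept_id=3 -> matches Operations
  - employee 3 (Fiona): dept_id=3 -> matches Operations
  - employee 4 (Dave): dept_id=NULL, no match -> dropped
  - employee 5 (Leo): dept_id=3 -> matches Operations
  - employee 6 (George): dept_id=NULL, no match -> dropped
  - employee 7 (Rosa): dept_id=2 -> matches Design
  - employee 8 (Pete): dept_id=2 -> matches Design
  - employee 9 (Victor): dept_id=4 -> matches Sales
So 2 of 9 rows are dropped.

SQL:
SELECT a.name, b.name AS department
FROM employees a
INNER JOIN departments b ON a.dept_id = b.id

Result:
name   | department
-------+-----------
Olivia | Sales     
Wendy  | Operations
Fiona  | Operations
Leo    | Operations
Rosa   | Design    
Pete   | Design    
Victor | Sales     


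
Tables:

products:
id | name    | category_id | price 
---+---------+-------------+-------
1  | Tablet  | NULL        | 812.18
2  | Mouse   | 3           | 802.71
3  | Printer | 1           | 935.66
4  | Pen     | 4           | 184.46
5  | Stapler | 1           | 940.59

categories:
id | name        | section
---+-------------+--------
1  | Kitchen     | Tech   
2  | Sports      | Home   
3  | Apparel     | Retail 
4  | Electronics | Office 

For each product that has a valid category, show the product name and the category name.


INNER JOIN keeps only products rows whose category_id matches an id in categories. Walk through each product:
  - product 1 (Tablet): category_id=NULL, no match -> dropped
  - product 2 (Mouse): category_id=3 -> matches Apparel
  - product 3 (Printer): category_id=1 -> matches Kitchen
  - product 4 (Pen): category_id=4 -> matches Electronics
  - product 5 (Stapler): category_id=1 -> matches Kitchen
So 1 of 5 rows is dropped.

SQL:
SELECT a.name, b.name AS category
FROM products a
INNER JOIN categories b ON a.category_id = b.id

Result:
name    | category   
--------+------------
Mouse   | Apparel    
Printer | Kitchen    
Pen     | Electronics
Stapler | Kitchen    


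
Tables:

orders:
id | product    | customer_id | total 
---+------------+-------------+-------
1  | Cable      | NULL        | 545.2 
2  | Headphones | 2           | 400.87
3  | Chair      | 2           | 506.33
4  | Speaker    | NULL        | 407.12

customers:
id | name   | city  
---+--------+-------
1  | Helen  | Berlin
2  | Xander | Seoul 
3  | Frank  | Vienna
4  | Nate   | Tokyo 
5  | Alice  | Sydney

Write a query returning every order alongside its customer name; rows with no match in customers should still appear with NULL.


LEFT JOIN keeps every row from orders (the left table); where customer_id has no match in customers, the customer columns become NULL. Walk through each order:
  - order 1 (Cable): customer_id=NULL, no match -> kept with NULL
  - order 2 (Headphones): customer_id=2 -> matches Xander
  - order 3 (Chair): customer_id=2 -> matches Xander
  - order 4 (Speaker): customer_id=NULL, no match -> kept with NULL
All 4 rows appear; 2 have NULL customer.

SQL:
SELECT a.product, b.name AS customer
FROM orders a
LEFT JOIN customers b ON a.customer_id = b.id

Result:
product    | customer
-----------+---------
Cable      | NULL    
Headphones | Xander  
Chair      | Xander  
Speaker    | NULL    


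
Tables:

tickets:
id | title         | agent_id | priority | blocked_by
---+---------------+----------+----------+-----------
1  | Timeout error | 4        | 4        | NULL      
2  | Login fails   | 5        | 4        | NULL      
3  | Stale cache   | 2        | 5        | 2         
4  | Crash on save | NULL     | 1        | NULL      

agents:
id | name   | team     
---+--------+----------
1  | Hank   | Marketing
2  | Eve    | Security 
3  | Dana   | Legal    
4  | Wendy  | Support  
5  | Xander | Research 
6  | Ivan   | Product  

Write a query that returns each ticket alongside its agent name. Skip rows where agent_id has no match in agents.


INNER JOIN keeps only tickets rows whose agent_id matches an id in agents. Walk through each ticket:
  - ticket 1 (Timeout error): agent_id=4 -> matches Wendy
  - ticket 2 (Login fails): agent_id=5 -> matches Xander
  - ticket 3 (Stale cache): agent_id=2 -> matches Eve
  - ticket 4 (Crash on save): agent_id=NULL, no match -> dropped
So 1 of 4 rows is dropped.

SQL:
SELECT a.title, b.name AS agent
FROM tickets a
INNER JOIN agents b ON a.agent_id = b.id

Result:
title         | agent 
--------------+-------
Timeout error | Wendy 
Login fails   | Xander
Stale cache   | Eve   


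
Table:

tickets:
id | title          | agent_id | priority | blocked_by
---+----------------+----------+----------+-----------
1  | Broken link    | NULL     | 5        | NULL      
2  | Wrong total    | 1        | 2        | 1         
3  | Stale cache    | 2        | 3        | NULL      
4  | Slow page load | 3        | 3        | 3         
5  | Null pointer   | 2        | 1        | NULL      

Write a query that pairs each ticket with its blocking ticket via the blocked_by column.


This is a self-join: tickets is joined to a second copy of itself, matching each row's blocked_by to another row's id. Use LEFT JOIN so rows with blocked_by=NULL are kept.
  - ticket 1 (Broken link): blocked_by=NULL -> NULL
  - ticket 2 (Wrong total): blocked_by=1 -> Broken link
  - ticket 3 (Stale cache): blocked_by=NULL -> NULL
  - ticket 4 (Slow page load): blocked_by=3 -> Stale cache
  - ticket 5 (Null pointer): blocked_by=NULL -> NULL

SQL:
SELECT a.title AS item, b.title AS blocked_by
FROM tickets a
LEFT JOIN tickets b ON a.blocked_by = b.id

Result:
item           | blocked_by 
---------------+------------
Broken link    | NULL       
Wrong total    | Broken link
Stale cache    | NULL       
Slow page load | Stale cache
Null pointer   | NULL       


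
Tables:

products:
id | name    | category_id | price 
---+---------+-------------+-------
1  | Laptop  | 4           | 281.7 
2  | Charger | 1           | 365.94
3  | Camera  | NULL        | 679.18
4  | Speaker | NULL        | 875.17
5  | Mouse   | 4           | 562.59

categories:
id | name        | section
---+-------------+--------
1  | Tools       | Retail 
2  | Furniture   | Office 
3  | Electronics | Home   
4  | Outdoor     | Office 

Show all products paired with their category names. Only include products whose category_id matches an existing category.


INNER JOIN keeps only products rows whose category_id matches an id in categories. Walk through each product:
  - product 1 (Laptop): category_id=4 -> matches Outdoor
  - product 2 (Charger): category_id=1 -> matches Tools
  - product 3 (Camera): category_id=NULL, no match -> dropped
  - product 4 (Speaker): category_id=NULL, no match -> dropped
  - product 5 (Mouse): category_id=4 -> matches Outdoor
So 2 of 5 rows are dropped.

SQL:
SELECT a.name, b.name AS category
FROM products a
INNER JOIN categories b ON a.category_id = b.id

Result:
name    | category
--------+---------
Laptop  | Outdoor 
Charger | Tools   
Mouse   | Outdoor 


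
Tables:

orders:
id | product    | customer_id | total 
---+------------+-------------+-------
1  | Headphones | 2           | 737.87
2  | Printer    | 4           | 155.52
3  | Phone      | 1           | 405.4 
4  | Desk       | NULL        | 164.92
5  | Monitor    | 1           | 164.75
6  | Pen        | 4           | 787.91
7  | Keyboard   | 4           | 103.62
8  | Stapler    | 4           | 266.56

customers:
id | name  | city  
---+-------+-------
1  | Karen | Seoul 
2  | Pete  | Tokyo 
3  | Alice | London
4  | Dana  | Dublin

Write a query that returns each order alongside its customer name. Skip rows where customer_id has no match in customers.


INNER JOIN keeps only orders rows whose customer_id matches an id in customers. Walk through each order:
  - order 1 (Headphones): customer_id=2 -> matches Pete
  - order 2 (Printer): customer_id=4 -> matches Dana
  - order 3 (Phone): customer_id=1 -> matches Karen
  - order 4 (Desk): customer_id=NULL, no match -> dropped
  - order 5 (Monitor): customer_id=1 -> matches Karen
  - order 6 (Pen): customer_id=4 -> matches Dana
  - order 7 (Keyboard): customer_id=4 -> matches Dana
  - order 8 (Stapler): customer_id=4 -> matches Dana
So 1 of 8 rows is dropped.

SQL:
SELECT a.product, b.name AS customer
FROM orders a
INNER JOIN customers b ON a.customer_id = b.id

Result:
product    | customer
-----------+---------
Headphones | Pete    
Printer    | Dana    
Phone      | Karen   
Monitor    | Karen   
Pen        | Dana    
Keyboard   | Dana    
Stapler    | Dana    


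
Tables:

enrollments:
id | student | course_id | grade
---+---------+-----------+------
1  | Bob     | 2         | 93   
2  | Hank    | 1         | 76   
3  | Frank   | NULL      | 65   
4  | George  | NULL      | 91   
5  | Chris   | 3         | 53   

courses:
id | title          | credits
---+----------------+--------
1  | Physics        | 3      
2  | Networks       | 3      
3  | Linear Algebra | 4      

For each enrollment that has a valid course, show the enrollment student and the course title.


INNER JOIN keeps only enrollments rows whose course_id matches an id in courses. Walk through each enrollment:
  - enrollment 1 (Bob): course_id=2 -> matches Networks
  - enrollment 2 (Hank): course_id=1 -> matches Physics
  - enrollment 3 (Frank): course_id=NULL, no match -> dropped
  - enrollment 4 (George): course_id=NULL, no match -> dropped
  - enrollment 5 (Chris): course_id=3 -> matches Linear Algebra
So 2 of 5 rows are dropped.

SQL:
SELECT a.student, b.title AS course
FROM enrollments a
INNER JOIN courses b ON a.course_id = b.id

Result:
student | course        
--------+---------------
Bob     | Networks      
Hank    | Physics       
Chris   | Linear Algebra


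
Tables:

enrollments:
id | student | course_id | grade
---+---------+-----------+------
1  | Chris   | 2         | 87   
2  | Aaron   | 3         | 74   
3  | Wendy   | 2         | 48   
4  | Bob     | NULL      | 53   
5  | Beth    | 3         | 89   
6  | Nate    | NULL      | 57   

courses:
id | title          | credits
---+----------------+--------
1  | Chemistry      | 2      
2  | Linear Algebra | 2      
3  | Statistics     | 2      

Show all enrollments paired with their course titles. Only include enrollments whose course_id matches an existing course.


INNER JOIN keeps only enrollments rows whose course_id matches an id in courses. Walk through each enrollment:
  - enrollment 1 (Chris): course_id=2 -> matches Linear Algebra
  - enrollment 2 (Aaron): course_id=3 -> matches Statistics
  - enrollment 3 (Wendy): course_id=2 -> matches Linear Algebra
  - enrollment 4 (Bob): course_id=NULL, no match -> dropped
  - enrollment 5 (Beth): course_id=3 -> matches Statistics
  - enrollment 6 (Nate): course_id=NULL, no match -> dropped
So 2 of 6 rows are dropped.

SQL:
SELECT a.student, b.title AS course
FROM enrollments a
INNER JOIN courses b ON a.course_id = b.id

Result:
student | course        
--------+---------------
Chris   | Linear Algebra
Aaron   | Statistics    
Wendy   | Linear Algebra
Beth    | Statistics    


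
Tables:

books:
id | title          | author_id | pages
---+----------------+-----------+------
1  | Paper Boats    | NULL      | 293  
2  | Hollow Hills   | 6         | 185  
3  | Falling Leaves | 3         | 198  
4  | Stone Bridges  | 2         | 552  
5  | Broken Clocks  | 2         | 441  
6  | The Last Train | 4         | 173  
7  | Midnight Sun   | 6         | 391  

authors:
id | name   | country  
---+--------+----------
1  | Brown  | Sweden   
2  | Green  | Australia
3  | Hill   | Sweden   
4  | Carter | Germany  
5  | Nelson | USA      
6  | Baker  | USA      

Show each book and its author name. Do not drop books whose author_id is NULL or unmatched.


LEFT JOIN keeps every row from books (the left table); where author_id has no match in authors, the author columns become NULL. Walk through each book:
  - book 1 (Paper Boats): author_id=NULL, no match -> kept with NULL
  - book 2 (Hollow Hills): author_id=6 -> matches Baker
  - book 3 (Falling Leaves): author_id=3 -> matches Hill
  - book 4 (Stone Bridges): author_id=2 -> matches Green
  - book 5 (Broken Clocks): author_id=2 -> matches Green
  - book 6 (The Last Train): author_id=4 -> matches Carter
  - book 7 (Midnight Sun): author_id=6 -> matches Baker
All 7 rows appear; 1 has NULL author.

SQL:
SELECT a.title, b.name AS author
FROM books a
LEFT JOIN authors b ON a.author_id = b.id

Result:
title          | author
---------------+-------
Paper Boats    | NULL  
Hollow Hills   | Baker 
Falling Leaves | Hill  
Stone Bridges  | Green 
Broken Clocks  | Green 
The Last Train | Carter
Midnight Sun   | Baker 


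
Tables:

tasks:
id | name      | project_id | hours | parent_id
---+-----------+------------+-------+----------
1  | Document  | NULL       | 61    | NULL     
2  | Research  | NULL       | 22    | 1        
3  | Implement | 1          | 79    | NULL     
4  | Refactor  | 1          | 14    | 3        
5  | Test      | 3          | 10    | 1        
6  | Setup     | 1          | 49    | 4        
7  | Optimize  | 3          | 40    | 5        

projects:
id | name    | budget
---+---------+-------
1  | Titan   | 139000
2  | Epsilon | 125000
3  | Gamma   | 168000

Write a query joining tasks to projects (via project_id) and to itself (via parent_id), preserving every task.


Two LEFT JOINs from the same base table tasks: one to projects via project_id, one to tasks itself via parent_id. Both are LEFT so every task is preserved.
Match against projects:
  - task 1 (Document): project_id=NULL, no match -> kept with NULL
  - task 2 (Research): project_id=NULL, no match -> kept with NULL
  - task 3 (Implement): project_id=1 -> matches Titan
  - task 4 (Refactor): project_id=1 -> matches Titan
  - task 5 (Test): project_id=3 -> matches Gamma
  - task 6 (Setup): project_id=1 -> matches Titan
  - task 7 (Optimize): project_id=3 -> matches Gamma
Match against tasks (self):
  - task 1 (Document): parent_id=NULL -> NULL
  - task 2 (Research): parent_id=1 -> Document
  - task 3 (Implement): parent_id=NULL -> NULL
  - task 4 (Refactor): parent_id=3 -> Implement
  - task 5 (Test): parent_id=1 -> Document
  - task 6 (Setup): parent_id=4 -> Refactor
  - task 7 (Optimize): parent_id=5 -> Test

SQL:
SELECT a.name, b.name AS project, c.name AS parent
FROM tasks a
LEFT JOIN projects b ON a.project_id = b.id
LEFT JOIN tasks c ON a.parent_id = c.id

Result:
name      | project | parent   
----------+---------+----------
Document  | NULL    | NULL     
Research  | NULL    | Document 
Implement | Titan   | NULL     
Refactor  | Titan   | Implement
Test      | Gamma   | Document 
Setup     | Titan   | Refactor 
Optimize  | Gamma   | Test     
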